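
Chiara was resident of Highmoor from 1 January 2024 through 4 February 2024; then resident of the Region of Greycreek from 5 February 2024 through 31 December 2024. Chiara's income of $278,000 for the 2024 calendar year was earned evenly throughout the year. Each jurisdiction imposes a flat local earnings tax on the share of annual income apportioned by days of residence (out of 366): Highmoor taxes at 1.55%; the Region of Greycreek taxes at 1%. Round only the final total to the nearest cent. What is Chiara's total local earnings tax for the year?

Highmoor, 1 January – 4 February 2024: 35 days → $278,000 × 1.55% × 35/366 = $412.0628
The Region of Greycreek, 5 February – 31 December 2024: 331 days → $278,000 × 1% × 331/366 = $2,514.1530
Total = $2,926.2158

$2,926.22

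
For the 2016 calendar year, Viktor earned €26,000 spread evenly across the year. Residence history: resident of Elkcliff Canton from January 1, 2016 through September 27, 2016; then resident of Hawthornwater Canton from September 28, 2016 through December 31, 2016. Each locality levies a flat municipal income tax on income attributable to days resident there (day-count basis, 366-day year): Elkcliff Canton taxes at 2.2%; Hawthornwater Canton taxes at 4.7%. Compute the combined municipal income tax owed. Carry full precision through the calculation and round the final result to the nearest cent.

€740.72

Elkcliff Canton, January 1 – September 27, 2016: 271 days → €26,000 × 2.2% × 271/366 = €423.5301
Hawthornwater Canton, September 28 – December 31, 2016: 95 days → €26,000 × 4.7% × 95/366 = €317.1858
Total = €740.7158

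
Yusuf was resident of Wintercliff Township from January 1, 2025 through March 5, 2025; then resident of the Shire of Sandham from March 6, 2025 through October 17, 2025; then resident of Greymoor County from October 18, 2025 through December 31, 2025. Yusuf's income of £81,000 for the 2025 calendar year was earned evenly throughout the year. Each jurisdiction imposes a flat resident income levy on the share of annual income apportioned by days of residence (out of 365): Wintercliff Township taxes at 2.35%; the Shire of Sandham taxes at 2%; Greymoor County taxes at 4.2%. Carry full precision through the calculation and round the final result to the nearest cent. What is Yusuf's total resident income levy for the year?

Wintercliff Township, January 1 – March 5, 2025: 64 days → £81,000 × 2.35% × 64/365 = £333.7644
The Shire of Sandham, March 6 – October 17, 2025: 226 days → £81,000 × 2% × 226/365 = £1,003.0685
Greymoor County, October 18 – December 31, 2025: 75 days → £81,000 × 4.2% × 75/365 = £699.0411
Total = £2,035.8740

£2,035.87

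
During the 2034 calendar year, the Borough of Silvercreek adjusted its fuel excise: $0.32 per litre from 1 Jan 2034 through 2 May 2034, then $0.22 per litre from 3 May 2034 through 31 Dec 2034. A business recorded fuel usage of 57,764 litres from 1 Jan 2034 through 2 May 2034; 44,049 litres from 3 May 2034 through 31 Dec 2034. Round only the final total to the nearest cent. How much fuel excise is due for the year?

$28,175.26

1 Jan – 2 May 2034: 57,764 litres at $0.32/litre → $18,484.48
3 May – 31 Dec 2034: 44,049 litres at $0.22/litre → $9,690.78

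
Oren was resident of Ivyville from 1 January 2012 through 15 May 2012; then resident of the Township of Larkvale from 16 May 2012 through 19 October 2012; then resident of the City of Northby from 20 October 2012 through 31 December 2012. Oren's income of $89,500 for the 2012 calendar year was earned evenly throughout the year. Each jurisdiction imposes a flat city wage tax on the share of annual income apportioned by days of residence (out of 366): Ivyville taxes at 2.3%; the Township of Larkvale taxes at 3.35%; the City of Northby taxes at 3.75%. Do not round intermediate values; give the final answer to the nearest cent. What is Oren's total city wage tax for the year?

Ivyville, 1 January – 15 May 2012: 136 days → $89,500 × 2.3% × 136/366 = $764.9071
The Township of Larkvale, 16 May – 19 October 2012: 157 days → $89,500 × 3.35% × 157/366 = $1,286.1346
The City of Northby, 20 October – 31 December 2012: 73 days → $89,500 × 3.75% × 73/366 = $669.4160
Total = $2,720.4577

$2,720.46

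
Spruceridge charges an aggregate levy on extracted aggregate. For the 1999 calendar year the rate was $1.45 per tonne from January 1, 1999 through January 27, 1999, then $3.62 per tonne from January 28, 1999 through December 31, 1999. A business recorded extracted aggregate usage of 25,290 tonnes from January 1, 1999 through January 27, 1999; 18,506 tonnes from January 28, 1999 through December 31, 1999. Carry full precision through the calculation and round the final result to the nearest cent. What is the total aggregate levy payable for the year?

$103,662.22

January 1 – January 27, 1999: 25,290 tonnes at $1.45/tonne → $36,670.50
January 28 – December 31, 1999: 18,506 tonnes at $3.62/tonne → $66,991.72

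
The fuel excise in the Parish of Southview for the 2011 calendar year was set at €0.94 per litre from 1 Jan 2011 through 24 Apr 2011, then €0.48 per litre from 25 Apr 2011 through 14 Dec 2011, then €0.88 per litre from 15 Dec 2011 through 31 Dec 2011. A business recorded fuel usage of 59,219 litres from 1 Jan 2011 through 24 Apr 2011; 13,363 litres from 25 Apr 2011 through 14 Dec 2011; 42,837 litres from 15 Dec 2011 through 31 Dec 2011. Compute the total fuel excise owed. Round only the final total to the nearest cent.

€99,776.66

1 Jan – 24 Apr 2011: 59,219 litres at €0.94/litre → €55,665.86
25 Apr – 14 Dec 2011: 13,363 litres at €0.48/litre → €6,414.24
15 Dec – 31 Dec 2011: 42,837 litres at €0.88/litre → €37,696.56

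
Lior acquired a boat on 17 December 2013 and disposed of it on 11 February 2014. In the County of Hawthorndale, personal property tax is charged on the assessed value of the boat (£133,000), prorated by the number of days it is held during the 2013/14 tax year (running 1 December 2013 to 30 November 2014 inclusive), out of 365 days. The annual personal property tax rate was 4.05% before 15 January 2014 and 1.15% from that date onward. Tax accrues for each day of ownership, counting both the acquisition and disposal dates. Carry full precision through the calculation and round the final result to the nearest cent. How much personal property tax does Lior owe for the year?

17 December 2013 – 14 January 2014: 29 days at 4.05% → £133,000 × 4.05% × 29/365 = £427.9685
15 January – 11 February 2014: 28 days at 1.15% → £133,000 × 1.15% × 28/365 = £117.3315
Total = £545.3000

£545.30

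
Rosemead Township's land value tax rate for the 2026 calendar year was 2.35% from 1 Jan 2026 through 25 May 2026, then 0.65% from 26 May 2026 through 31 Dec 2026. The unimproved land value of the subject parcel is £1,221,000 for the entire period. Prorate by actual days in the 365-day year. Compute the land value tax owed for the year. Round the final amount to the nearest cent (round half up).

£16,182.43

1 Jan – 25 May 2026: 145 days at 2.35% → £1,221,000 × 2.35% × 145/365 = £11,398.7877
26 May – 31 Dec 2026: 220 days at 0.65% → £1,221,000 × 0.65% × 220/365 = £4,783.6438
Total = £16,182.4315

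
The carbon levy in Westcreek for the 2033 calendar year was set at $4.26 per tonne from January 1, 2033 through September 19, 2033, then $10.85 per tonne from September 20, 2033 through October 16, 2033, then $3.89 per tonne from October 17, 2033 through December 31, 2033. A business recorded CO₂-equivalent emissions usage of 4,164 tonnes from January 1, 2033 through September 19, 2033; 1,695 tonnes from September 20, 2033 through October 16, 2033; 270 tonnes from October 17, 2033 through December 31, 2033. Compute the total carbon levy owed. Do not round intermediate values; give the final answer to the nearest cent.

$37179.69

January 1 – September 19, 2033: 4,164 tonnes at $4.26/tonne → $17738.64
September 20 – October 16, 2033: 1,695 tonnes at $10.85/tonne → $18390.75
October 17 – December 31, 2033: 270 tonnes at $3.89/tonne → $1050.30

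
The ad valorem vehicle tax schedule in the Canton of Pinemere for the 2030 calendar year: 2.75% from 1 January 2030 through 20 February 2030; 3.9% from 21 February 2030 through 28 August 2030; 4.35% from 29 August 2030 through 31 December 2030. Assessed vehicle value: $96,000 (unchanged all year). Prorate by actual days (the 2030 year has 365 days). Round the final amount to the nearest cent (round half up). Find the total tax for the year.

$3,737.69

1 January – 20 February 2030: 51 days at 2.75% → $96,000 × 2.75% × 51/365 = $368.8767
21 February – 28 August 2030: 189 days at 3.9% → $96,000 × 3.9% × 189/365 = $1,938.6740
29 August – 31 December 2030: 125 days at 4.35% → $96,000 × 4.35% × 125/365 = $1,430.1370
Total = $3,737.6877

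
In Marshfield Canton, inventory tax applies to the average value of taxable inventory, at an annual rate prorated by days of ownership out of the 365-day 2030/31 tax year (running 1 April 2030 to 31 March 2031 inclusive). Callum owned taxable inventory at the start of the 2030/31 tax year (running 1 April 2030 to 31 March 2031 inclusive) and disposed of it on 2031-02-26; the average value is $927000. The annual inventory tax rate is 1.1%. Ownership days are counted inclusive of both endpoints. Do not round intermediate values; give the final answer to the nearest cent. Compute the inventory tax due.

Days held (2030-04-01 to 2031-02-26): 332 out of 365
Tax = $927000 × 1.1% × 332/365 = $9275.0795

$9275.08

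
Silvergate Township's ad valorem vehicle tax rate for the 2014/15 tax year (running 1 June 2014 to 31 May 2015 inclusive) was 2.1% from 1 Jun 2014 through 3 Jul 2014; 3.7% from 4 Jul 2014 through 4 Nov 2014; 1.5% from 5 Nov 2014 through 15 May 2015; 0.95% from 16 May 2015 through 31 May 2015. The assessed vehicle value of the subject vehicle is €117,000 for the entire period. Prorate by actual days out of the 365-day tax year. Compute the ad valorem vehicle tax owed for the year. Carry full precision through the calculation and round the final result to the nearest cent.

1 Jun – 3 Jul 2014: 33 days at 2.1% → €117,000 × 2.1% × 33/365 = €222.1397
4 Jul – 4 Nov 2014: 124 days at 3.7% → €117,000 × 3.7% × 124/365 = €1,470.6740
5 Nov 2014 – 15 May 2015: 192 days at 1.5% → €117,000 × 1.5% × 192/365 = €923.1781
16 May – 31 May 2015: 16 days at 0.95% → €117,000 × 0.95% × 16/365 = €48.7233
Total = €2,664.7151

€2,664.72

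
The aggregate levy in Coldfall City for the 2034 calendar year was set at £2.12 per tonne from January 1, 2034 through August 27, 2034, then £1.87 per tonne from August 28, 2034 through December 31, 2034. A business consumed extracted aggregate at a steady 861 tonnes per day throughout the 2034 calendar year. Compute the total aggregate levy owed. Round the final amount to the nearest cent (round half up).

January 1 – August 27, 2034: 239 days × 861 tonnes/day = 205,779 tonnes at £2.12/tonne → £436,251.48
August 28 – December 31, 2034: 126 days × 861 tonnes/day = 108,486 tonnes at £1.87/tonne → £202,868.82

£639,120.30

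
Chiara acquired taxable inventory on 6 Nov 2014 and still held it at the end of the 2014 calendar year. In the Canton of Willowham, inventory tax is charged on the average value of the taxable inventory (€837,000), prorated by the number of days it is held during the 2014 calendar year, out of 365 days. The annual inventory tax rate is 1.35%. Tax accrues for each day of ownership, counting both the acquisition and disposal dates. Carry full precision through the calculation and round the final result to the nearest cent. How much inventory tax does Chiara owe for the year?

€1,733.62

Days held (6 Nov – 31 Dec 2014): 56 out of 365
Tax = €837,000 × 1.35% × 56/365 = €1,733.6219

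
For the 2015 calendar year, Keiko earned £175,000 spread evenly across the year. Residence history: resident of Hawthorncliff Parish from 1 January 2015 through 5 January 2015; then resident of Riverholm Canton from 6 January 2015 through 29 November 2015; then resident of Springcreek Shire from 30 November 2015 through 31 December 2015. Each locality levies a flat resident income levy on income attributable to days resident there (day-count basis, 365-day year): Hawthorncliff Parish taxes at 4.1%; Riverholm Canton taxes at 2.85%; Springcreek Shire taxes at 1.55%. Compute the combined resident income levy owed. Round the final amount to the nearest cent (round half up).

Hawthorncliff Parish, 1 January – 5 January 2015: 5 days → £175,000 × 4.1% × 5/365 = £98.2877
Riverholm Canton, 6 January – 29 November 2015: 328 days → £175,000 × 2.85% × 328/365 = £4,481.9178
Springcreek Shire, 30 November – 31 December 2015: 32 days → £175,000 × 1.55% × 32/365 = £237.8082
Total = £4,818.0137

£4,818.01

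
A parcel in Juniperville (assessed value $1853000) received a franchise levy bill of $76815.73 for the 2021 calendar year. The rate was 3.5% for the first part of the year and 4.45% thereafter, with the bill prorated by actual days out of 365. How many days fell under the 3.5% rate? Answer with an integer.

117 days

Let d = days at the first rate; then 365 − d days at the second rate.
$1853000 × [3.5%·d + 4.45%·(365−d)] / 365 = $76815.73
Solving gives d = 117, so the new rate took effect on 28 Apr 2021.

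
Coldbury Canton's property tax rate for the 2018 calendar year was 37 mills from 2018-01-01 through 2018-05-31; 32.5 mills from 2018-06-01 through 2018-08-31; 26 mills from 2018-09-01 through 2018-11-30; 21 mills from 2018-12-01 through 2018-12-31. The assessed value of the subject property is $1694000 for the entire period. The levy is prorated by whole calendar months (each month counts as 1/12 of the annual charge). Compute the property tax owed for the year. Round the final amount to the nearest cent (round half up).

$53855.08

2018-01-01 to 2018-05-31: 5 months at 37 mills → $1694000 × 3.7% × 5/12 = $26115.8333
2018-06-01 to 2018-08-31: 3 months at 32.5 mills → $1694000 × 3.25% × 3/12 = $13763.7500
2018-09-01 to 2018-11-30: 3 months at 26 mills → $1694000 × 2.6% × 3/12 = $11011.0000
2018-12-01 to 2018-12-31: 1 month at 21 mills → $1694000 × 2.1% × 1/12 = $2964.5000
Total = $53855.0833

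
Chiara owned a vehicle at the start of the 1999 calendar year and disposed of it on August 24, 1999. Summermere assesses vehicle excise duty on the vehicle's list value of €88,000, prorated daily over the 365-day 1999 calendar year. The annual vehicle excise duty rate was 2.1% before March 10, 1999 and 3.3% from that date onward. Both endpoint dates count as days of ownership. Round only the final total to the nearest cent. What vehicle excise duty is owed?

January 1 – March 9, 1999: 68 days at 2.1% → €88,000 × 2.1% × 68/365 = €344.2849
March 10 – August 24, 1999: 168 days at 3.3% → €88,000 × 3.3% × 168/365 = €1,336.6356
Total = €1,680.9205

€1,680.92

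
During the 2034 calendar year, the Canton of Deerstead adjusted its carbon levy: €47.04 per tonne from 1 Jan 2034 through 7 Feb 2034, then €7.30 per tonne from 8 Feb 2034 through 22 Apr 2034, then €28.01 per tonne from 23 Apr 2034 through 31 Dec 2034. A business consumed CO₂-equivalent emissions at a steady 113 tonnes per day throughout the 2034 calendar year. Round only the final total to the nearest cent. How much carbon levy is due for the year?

€1,063,810.25

1 Jan – 7 Feb 2034: 38 days × 113 tonnes/day = 4,294 tonnes at €47.04/tonne → €201,989.76
8 Feb – 22 Apr 2034: 74 days × 113 tonnes/day = 8,362 tonnes at €7.30/tonne → €61,042.60
23 Apr – 31 Dec 2034: 253 days × 113 tonnes/day = 28,589 tonnes at €28.01/tonne → €800,777.89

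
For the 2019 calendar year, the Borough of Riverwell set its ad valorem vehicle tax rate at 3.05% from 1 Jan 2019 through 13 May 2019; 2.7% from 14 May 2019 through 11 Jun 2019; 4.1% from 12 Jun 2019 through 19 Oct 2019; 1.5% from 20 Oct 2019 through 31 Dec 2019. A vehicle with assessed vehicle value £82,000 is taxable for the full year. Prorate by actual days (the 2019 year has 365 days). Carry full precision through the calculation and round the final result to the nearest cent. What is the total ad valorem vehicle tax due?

1 Jan – 13 May 2019: 133 days at 3.05% → £82,000 × 3.05% × 133/365 = £911.3233
14 May – 11 Jun 2019: 29 days at 2.7% → £82,000 × 2.7% × 29/365 = £175.9068
12 Jun – 19 Oct 2019: 130 days at 4.1% → £82,000 × 4.1% × 130/365 = £1,197.4247
20 Oct – 31 Dec 2019: 73 days at 1.5% → £82,000 × 1.5% × 73/365 = £246.0000
Total = £2,530.6548

£2,530.65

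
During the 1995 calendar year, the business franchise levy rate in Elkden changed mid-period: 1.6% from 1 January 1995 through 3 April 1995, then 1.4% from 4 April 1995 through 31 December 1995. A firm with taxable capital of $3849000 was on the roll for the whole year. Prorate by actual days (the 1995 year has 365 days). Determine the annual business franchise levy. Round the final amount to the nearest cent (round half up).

$55847.41

1 January – 3 April 1995: 93 days at 1.6% → $3849000 × 1.6% × 93/365 = $15691.2658
4 April – 31 December 1995: 272 days at 1.4% → $3849000 × 1.4% × 272/365 = $40156.1425
Total = $55847.4082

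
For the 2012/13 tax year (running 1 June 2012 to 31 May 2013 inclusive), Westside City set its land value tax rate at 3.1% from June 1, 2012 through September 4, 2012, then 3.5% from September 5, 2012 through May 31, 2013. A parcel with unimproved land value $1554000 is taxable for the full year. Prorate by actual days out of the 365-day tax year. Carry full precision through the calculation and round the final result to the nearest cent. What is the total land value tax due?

$52755.11

June 1 – September 4, 2012: 96 days at 3.1% → $1554000 × 3.1% × 96/365 = $12670.4219
September 5, 2012 – May 31, 2013: 269 days at 3.5% → $1554000 × 3.5% × 269/365 = $40084.6849
Total = $52755.1068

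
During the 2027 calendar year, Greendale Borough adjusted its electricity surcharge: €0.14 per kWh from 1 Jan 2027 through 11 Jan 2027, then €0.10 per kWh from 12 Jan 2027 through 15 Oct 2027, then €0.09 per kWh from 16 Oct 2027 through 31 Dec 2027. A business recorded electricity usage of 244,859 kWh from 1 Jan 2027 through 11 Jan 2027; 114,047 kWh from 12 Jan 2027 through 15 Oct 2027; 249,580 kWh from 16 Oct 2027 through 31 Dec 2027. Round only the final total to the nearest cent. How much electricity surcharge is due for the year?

1 Jan – 11 Jan 2027: 244,859 kWh at €0.14/kWh → €34280.26
12 Jan – 15 Oct 2027: 114,047 kWh at €0.10/kWh → €11404.70
16 Oct – 31 Dec 2027: 249,580 kWh at €0.09/kWh → €22462.20

€68147.16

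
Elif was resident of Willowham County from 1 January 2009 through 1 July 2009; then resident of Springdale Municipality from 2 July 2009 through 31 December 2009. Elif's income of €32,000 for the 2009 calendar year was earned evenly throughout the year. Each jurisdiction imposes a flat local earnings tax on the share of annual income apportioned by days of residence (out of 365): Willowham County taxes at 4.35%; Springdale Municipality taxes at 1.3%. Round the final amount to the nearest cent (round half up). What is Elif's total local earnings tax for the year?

€902.66

Willowham County, 1 January – 1 July 2009: 182 days → €32,000 × 4.35% × 182/365 = €694.0932
Springdale Municipality, 2 July – 31 December 2009: 183 days → €32,000 × 1.3% × 183/365 = €208.5699
Total = €902.6630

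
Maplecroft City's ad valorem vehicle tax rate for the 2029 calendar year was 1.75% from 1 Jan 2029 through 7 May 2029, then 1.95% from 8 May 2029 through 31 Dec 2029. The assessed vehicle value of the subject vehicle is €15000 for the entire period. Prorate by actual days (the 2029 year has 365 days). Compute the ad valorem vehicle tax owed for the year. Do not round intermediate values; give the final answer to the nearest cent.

€282.06

1 Jan – 7 May 2029: 127 days at 1.75% → €15000 × 1.75% × 127/365 = €91.3356
8 May – 31 Dec 2029: 238 days at 1.95% → €15000 × 1.95% × 238/365 = €190.7260
Total = €282.0616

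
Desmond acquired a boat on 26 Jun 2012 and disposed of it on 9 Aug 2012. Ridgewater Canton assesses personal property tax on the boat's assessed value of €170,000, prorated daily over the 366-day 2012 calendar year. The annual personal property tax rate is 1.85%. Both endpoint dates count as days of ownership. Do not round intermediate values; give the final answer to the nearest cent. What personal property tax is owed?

€386.68

Days held (26 Jun – 9 Aug 2012): 45 out of 366
Tax = €170,000 × 1.85% × 45/366 = €386.6803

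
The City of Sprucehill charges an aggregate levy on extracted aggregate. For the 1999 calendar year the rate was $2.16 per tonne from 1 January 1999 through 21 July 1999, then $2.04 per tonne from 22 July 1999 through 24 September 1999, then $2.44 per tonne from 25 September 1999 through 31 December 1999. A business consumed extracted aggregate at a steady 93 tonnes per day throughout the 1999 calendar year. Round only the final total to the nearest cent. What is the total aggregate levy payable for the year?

$75,147.72

1 January – 21 July 1999: 202 days × 93 tonnes/day = 18,786 tonnes at $2.16/tonne → $40,577.76
22 July – 24 September 1999: 65 days × 93 tonnes/day = 6,045 tonnes at $2.04/tonne → $12,331.80
25 September – 31 December 1999: 98 days × 93 tonnes/day = 9,114 tonnes at $2.44/tonne → $22,238.16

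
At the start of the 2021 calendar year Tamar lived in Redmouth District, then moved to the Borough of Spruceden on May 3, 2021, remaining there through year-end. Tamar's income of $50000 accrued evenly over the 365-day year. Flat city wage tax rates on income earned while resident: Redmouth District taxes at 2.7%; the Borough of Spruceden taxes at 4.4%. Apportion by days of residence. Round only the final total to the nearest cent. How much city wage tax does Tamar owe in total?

Redmouth District, January 1 – May 2, 2021: 122 days → $50000 × 2.7% × 122/365 = $451.2329
The Borough of Spruceden, May 3 – December 31, 2021: 243 days → $50000 × 4.4% × 243/365 = $1464.6575
Total = $1915.8904

$1915.89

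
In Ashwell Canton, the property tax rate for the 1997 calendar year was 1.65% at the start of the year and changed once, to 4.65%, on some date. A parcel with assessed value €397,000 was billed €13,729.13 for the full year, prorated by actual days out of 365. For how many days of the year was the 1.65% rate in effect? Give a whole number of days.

Let d = days at the first rate; then 365 − d days at the second rate.
€397,000 × [1.65%·d + 4.65%·(365−d)] / 365 = €13,729.13
Solving gives d = 145, so the new rate took effect on 26 May 1997.

145 days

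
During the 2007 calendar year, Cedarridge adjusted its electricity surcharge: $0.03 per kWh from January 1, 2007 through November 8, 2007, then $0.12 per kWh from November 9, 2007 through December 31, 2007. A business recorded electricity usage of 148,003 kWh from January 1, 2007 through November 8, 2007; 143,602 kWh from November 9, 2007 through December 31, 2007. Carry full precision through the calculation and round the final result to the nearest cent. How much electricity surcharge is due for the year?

$21672.33

January 1 – November 8, 2007: 148,003 kWh at $0.03/kWh → $4440.09
November 9 – December 31, 2007: 143,602 kWh at $0.12/kWh → $17232.24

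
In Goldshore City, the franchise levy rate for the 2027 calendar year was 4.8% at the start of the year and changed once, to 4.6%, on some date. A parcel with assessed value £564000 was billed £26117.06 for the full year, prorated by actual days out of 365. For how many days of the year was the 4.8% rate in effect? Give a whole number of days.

56 days

Let d = days at the first rate; then 365 − d days at the second rate.
£564000 × [4.8%·d + 4.6%·(365−d)] / 365 = £26117.06
Solving gives d = 56, so the new rate took effect on 26 Feb 2027.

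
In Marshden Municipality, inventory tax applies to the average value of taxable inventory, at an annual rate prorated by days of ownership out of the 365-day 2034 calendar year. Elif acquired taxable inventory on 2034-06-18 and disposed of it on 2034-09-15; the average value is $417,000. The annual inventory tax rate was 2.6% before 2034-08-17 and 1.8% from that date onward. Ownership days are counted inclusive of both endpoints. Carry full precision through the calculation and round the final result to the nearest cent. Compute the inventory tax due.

2034-06-18 to 2034-08-16: 60 days at 2.6% → $417,000 × 2.6% × 60/365 = $1,782.2466
2034-08-17 to 2034-09-15: 30 days at 1.8% → $417,000 × 1.8% × 30/365 = $616.9315
Total = $2,399.1781

$2,399.18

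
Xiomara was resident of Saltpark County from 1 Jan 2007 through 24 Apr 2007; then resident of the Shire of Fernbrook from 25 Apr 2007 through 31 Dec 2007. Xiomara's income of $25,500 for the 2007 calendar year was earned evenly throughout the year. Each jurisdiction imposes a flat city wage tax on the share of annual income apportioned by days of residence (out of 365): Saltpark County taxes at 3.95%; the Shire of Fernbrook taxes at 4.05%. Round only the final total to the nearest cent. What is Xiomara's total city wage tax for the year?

$1,024.79

Saltpark County, 1 Jan – 24 Apr 2007: 114 days → $25,500 × 3.95% × 114/365 = $314.5932
The Shire of Fernbrook, 25 Apr – 31 Dec 2007: 251 days → $25,500 × 4.05% × 251/365 = $710.1925
Total = $1,024.7856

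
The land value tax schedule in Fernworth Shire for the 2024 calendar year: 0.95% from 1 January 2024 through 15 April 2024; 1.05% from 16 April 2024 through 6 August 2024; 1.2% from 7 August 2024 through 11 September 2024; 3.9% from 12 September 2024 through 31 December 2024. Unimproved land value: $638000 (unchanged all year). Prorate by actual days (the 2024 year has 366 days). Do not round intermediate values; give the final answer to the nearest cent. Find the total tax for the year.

$12122.87

1 January – 15 April 2024: 106 days at 0.95% → $638000 × 0.95% × 106/366 = $1755.3716
16 April – 6 August 2024: 113 days at 1.05% → $638000 × 1.05% × 113/366 = $2068.2705
7 August – 11 September 2024: 36 days at 1.2% → $638000 × 1.2% × 36/366 = $753.0492
12 September – 31 December 2024: 111 days at 3.9% → $638000 × 3.9% × 111/366 = $7546.1803
Total = $12122.8716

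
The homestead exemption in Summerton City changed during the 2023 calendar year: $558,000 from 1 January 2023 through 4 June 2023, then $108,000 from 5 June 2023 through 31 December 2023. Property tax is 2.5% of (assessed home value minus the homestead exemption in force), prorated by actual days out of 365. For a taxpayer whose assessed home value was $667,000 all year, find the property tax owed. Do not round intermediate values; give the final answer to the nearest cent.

$9,197.60

1 January – 4 June 2023: 155 days, exemption $558,000 → ($667,000 − $558,000) × 2.5% × 155/365 = $1,157.1918
5 June – 31 December 2023: 210 days, exemption $108,000 → ($667,000 − $108,000) × 2.5% × 210/365 = $8,040.4110
Total = $9,197.6027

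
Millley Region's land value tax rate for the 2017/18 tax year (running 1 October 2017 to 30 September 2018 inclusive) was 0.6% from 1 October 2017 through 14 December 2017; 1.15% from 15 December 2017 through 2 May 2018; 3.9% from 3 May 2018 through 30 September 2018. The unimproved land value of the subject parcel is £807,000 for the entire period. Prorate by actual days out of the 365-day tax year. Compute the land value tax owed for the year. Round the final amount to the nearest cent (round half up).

1 October – 14 December 2017: 75 days at 0.6% → £807,000 × 0.6% × 75/365 = £994.9315
15 December 2017 – 2 May 2018: 139 days at 1.15% → £807,000 × 1.15% × 139/365 = £3,534.2178
3 May – 30 September 2018: 151 days at 3.9% → £807,000 × 3.9% × 151/365 = £13,020.3370
Total = £17,549.4863

£17,549.49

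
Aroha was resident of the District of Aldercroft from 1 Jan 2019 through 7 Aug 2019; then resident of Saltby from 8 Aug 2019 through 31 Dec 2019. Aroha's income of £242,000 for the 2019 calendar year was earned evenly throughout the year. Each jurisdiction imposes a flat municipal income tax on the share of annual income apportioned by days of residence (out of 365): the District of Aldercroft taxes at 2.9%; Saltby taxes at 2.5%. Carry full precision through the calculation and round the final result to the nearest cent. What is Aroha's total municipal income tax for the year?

The District of Aldercroft, 1 Jan – 7 Aug 2019: 219 days → £242,000 × 2.9% × 219/365 = £4,210.8000
Saltby, 8 Aug – 31 Dec 2019: 146 days → £242,000 × 2.5% × 146/365 = £2,420.0000
Total = £6,630.8000

£6,630.80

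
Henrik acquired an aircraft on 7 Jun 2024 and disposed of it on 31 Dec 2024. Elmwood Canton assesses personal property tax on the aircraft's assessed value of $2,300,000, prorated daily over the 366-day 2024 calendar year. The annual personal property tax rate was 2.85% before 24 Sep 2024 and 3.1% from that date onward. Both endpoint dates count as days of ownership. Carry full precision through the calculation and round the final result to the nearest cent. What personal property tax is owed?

$38,807.79

7 Jun – 23 Sep 2024: 109 days at 2.85% → $2,300,000 × 2.85% × 109/366 = $19,521.7213
24 Sep – 31 Dec 2024: 99 days at 3.1% → $2,300,000 × 3.1% × 99/366 = $19,286.0656
Total = $38,807.7869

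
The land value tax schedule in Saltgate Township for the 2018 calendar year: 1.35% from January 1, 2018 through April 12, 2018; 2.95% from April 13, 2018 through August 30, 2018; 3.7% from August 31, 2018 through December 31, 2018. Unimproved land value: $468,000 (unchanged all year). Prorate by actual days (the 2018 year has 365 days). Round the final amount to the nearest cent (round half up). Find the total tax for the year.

January 1 – April 12, 2018: 102 days at 1.35% → $468,000 × 1.35% × 102/365 = $1,765.5781
April 13 – August 30, 2018: 140 days at 2.95% → $468,000 × 2.95% × 140/365 = $5,295.4521
August 31 – December 31, 2018: 123 days at 3.7% → $468,000 × 3.7% × 123/365 = $5,835.2548
Total = $12,896.2849

$12,896.28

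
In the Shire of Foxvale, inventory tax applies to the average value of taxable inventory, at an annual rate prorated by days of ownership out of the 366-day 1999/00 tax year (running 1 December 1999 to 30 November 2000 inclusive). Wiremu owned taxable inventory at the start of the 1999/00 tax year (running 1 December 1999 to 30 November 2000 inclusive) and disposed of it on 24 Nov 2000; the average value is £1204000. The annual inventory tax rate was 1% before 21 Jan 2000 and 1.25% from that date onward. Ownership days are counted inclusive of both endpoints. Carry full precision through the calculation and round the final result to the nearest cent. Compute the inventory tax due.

£14383.85

1 Dec 1999 – 20 Jan 2000: 51 days at 1% → £1204000 × 1% × 51/366 = £1677.7049
21 Jan – 24 Nov 2000: 309 days at 1.25% → £1204000 × 1.25% × 309/366 = £12706.1475
Total = £14383.8525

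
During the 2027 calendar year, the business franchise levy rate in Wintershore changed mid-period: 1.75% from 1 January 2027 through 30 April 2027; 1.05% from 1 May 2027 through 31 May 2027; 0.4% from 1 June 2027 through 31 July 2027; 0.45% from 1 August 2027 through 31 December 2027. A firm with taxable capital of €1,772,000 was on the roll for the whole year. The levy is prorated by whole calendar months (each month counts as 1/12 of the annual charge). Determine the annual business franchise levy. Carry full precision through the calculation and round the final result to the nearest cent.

€16,391.00

1 January – 30 April 2027: 4 months at 1.75% → €1,772,000 × 1.75% × 4/12 = €10,336.6667
1 May – 31 May 2027: 1 month at 1.05% → €1,772,000 × 1.05% × 1/12 = €1,550.5000
1 June – 31 July 2027: 2 months at 0.4% → €1,772,000 × 0.4% × 2/12 = €1,181.3333
1 August – 31 December 2027: 5 months at 0.45% → €1,772,000 × 0.45% × 5/12 = €3,322.5000
Total = €16,391.0000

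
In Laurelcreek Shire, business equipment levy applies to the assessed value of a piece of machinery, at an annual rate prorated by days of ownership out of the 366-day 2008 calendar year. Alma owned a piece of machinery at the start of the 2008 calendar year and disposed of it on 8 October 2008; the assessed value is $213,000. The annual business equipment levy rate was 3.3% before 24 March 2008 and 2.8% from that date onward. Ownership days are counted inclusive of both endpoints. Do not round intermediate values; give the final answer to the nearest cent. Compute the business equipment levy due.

1 January – 23 March 2008: 83 days at 3.3% → $213,000 × 3.3% × 83/366 = $1,594.0082
24 March – 8 October 2008: 199 days at 2.8% → $213,000 × 2.8% × 199/366 = $3,242.7213
Total = $4,836.7295

$4,836.73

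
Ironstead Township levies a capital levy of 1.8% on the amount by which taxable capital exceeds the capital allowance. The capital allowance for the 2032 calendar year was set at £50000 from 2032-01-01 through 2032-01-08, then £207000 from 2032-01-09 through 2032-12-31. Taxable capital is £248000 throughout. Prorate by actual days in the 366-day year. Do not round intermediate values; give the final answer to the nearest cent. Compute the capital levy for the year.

£799.77

2032-01-01 to 2032-01-08: 8 days, exemption £50000 → (£248000 − £50000) × 1.8% × 8/366 = £77.9016
2032-01-09 to 2032-12-31: 358 days, exemption £207000 → (£248000 − £207000) × 1.8% × 358/366 = £721.8689
Total = £799.7705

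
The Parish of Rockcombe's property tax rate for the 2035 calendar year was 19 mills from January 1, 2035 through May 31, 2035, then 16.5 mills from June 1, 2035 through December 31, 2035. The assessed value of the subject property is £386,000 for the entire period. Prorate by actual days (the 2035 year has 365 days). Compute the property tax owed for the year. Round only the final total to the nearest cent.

£6,768.22

January 1 – May 31, 2035: 151 days at 19 mills → £386,000 × 1.9% × 151/365 = £3,034.0658
June 1 – December 31, 2035: 214 days at 16.5 mills → £386,000 × 1.65% × 214/365 = £3,734.1534
Total = £6,768.2192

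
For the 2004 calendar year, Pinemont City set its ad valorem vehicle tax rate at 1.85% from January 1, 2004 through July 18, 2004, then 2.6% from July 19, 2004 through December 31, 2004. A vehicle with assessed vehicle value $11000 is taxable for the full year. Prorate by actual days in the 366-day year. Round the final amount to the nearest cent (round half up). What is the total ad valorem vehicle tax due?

January 1 – July 18, 2004: 200 days at 1.85% → $11000 × 1.85% × 200/366 = $111.2022
July 19 – December 31, 2004: 166 days at 2.6% → $11000 × 2.6% × 166/366 = $129.7158
Total = $240.9180

$240.92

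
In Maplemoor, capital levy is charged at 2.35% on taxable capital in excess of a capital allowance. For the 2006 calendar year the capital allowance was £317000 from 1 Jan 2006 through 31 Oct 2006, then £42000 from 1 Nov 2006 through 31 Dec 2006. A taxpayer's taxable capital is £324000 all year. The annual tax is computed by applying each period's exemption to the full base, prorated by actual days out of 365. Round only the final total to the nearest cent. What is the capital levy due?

1 Jan – 31 Oct 2006: 304 days, exemption £317000 → (£324000 − £317000) × 2.35% × 304/365 = £137.0082
1 Nov – 31 Dec 2006: 61 days, exemption £42000 → (£324000 − £42000) × 2.35% × 61/365 = £1107.5260
Total = £1244.5342

£1244.53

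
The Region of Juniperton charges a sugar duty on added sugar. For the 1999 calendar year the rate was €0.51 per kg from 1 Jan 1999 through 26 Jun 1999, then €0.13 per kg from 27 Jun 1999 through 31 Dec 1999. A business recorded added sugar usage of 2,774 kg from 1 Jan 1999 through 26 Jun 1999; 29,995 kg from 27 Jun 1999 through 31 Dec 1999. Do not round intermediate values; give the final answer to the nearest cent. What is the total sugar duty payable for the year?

€5,314.09

1 Jan – 26 Jun 1999: 2,774 kg at €0.51/kg → €1,414.74
27 Jun – 31 Dec 1999: 29,995 kg at €0.13/kg → €3,899.35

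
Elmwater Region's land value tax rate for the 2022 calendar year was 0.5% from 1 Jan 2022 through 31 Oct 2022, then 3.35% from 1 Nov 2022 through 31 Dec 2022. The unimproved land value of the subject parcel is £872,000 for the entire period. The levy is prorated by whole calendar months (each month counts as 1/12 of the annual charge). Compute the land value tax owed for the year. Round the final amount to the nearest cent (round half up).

1 Jan – 31 Oct 2022: 10 months at 0.5% → £872,000 × 0.5% × 10/12 = £3,633.3333
1 Nov – 31 Dec 2022: 2 months at 3.35% → £872,000 × 3.35% × 2/12 = £4,868.6667
Total = £8,502.0000

£8,502.00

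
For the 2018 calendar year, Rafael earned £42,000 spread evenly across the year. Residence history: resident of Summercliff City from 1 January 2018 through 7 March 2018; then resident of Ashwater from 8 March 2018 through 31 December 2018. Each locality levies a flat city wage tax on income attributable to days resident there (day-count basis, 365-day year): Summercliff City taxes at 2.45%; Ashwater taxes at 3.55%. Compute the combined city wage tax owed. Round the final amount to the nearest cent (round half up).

Summercliff City, 1 January – 7 March 2018: 66 days → £42,000 × 2.45% × 66/365 = £186.0658
Ashwater, 8 March – 31 December 2018: 299 days → £42,000 × 3.55% × 299/365 = £1,221.3945
Total = £1,407.4603

£1,407.46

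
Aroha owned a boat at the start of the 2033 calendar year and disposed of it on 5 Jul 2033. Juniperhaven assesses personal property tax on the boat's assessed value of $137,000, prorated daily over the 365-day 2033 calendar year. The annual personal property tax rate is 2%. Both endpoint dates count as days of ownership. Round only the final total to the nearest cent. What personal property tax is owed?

Days held (1 Jan – 5 Jul 2033): 186 out of 365
Tax = $137,000 × 2% × 186/365 = $1,396.2740

$1,396.27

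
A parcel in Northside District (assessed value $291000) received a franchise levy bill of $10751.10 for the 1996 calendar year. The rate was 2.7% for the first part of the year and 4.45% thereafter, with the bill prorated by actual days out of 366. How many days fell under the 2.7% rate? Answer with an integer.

158 days

Let d = days at the first rate; then 366 − d days at the second rate.
$291000 × [2.7%·d + 4.45%·(366−d)] / 366 = $10751.10
Solving gives d = 158, so the new rate took effect on 7 Jun 1996.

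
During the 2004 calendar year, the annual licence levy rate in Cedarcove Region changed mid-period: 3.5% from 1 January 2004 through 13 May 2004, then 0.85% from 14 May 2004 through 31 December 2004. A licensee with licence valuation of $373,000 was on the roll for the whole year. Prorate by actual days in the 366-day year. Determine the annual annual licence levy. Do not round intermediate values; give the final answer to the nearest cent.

$6,789.42

1 January – 13 May 2004: 134 days at 3.5% → $373,000 × 3.5% × 134/366 = $4,779.6995
14 May – 31 December 2004: 232 days at 0.85% → $373,000 × 0.85% × 232/366 = $2,009.7158
Total = $6,789.4153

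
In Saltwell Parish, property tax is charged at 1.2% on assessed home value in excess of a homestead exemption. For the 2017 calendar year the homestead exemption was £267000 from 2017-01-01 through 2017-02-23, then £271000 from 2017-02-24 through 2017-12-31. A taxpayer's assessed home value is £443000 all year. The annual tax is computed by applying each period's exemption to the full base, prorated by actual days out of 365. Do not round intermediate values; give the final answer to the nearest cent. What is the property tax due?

2017-01-01 to 2017-02-23: 54 days, exemption £267000 → (£443000 − £267000) × 1.2% × 54/365 = £312.4603
2017-02-24 to 2017-12-31: 311 days, exemption £271000 → (£443000 − £271000) × 1.2% × 311/365 = £1758.6411
Total = £2071.1014

£2071.10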